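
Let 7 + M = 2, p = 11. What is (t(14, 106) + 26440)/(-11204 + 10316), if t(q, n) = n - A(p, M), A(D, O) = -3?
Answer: -26549/888 ≈ -29.898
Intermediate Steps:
M = -5 (M = -7 + 2 = -5)
t(q, n) = 3 + n (t(q, n) = n - 1*(-3) = n + 3 = 3 + n)
(t(14, 106) + 26440)/(-11204 + 10316) = ((3 + 106) + 26440)/(-11204 + 10316) = (109 + 26440)/(-888) = 26549*(-1/888) = -26549/888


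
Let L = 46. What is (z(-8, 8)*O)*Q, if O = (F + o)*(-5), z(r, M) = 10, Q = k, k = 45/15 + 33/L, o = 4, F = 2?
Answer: -25650/23 ≈ -1115.2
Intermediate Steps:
k = 171/46 (k = 45/15 + 33/46 = 45*(1/15) + 33*(1/46) = 3 + 33/46 = 171/46 ≈ 3.7174)
Q = 171/46 ≈ 3.7174
O = -30 (O = (2 + 4)*(-5) = 6*(-5) = -30)
(z(-8, 8)*O)*Q = (10*(-30))*(171/46) = -300*171/46 = -25650/23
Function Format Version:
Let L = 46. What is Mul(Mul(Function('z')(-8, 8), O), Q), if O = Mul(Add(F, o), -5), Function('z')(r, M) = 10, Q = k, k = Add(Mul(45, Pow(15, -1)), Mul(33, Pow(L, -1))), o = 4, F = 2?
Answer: Rational(-25650, 23) ≈ -1115.2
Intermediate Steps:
k = Rational(171, 46) (k = Add(Mul(45, Pow(15, -1)), Mul(33, Pow(46, -1))) = Add(Mul(45, Rational(1, 15)), Mul(33, Rational(1, 46))) = Add(3, Rational(33, 46)) = Rational(171, 46) ≈ 3.7174)
Q = Rational(171, 46) ≈ 3.7174
O = -30 (O = Mul(Add(2, 4), -5) = Mul(6, -5) = -30)
Mul(Mul(Function('z')(-8, 8), O), Q) = Mul(Mul(10, -30), Rational(171, 46)) = Mul(-300, Rational(171, 46)) = Rational(-25650, 23)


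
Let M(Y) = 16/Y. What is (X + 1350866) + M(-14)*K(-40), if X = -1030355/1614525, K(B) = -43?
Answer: 3053519336933/2260335 ≈ 1.3509e+6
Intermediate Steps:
X = -206071/322905 (X = -1030355*1/1614525 = -206071/322905 ≈ -0.63818)
(X + 1350866) + M(-14)*K(-40) = (-206071/322905 + 1350866) + (16/(-14))*(-43) = 436201179659/322905 + (16*(-1/14))*(-43) = 436201179659/322905 - 8/7*(-43) = 436201179659/322905 + 344/7 = 3053519336933/2260335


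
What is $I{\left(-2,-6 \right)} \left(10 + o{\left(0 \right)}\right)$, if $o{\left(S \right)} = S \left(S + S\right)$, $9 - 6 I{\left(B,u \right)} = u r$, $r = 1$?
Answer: $25$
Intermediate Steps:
$I{\left(B,u \right)} = \frac{3}{2} - \frac{u}{6}$ ($I{\left(B,u \right)} = \frac{3}{2} - \frac{u 1}{6} = \frac{3}{2} - \frac{u}{6}$)
$o{\left(S \right)} = 2 S^{2}$ ($o{\left(S \right)} = S 2 S = 2 S^{2}$)
$I{\left(-2,-6 \right)} \left(10 + o{\left(0 \right)}\right) = \left(\frac{3}{2} - -1\right) \left(10 + 2 \cdot 0^{2}\right) = \left(\frac{3}{2} + 1\right) \left(10 + 2 \cdot 0\right) = \frac{5 \left(10 + 0\right)}{2} = \frac{5}{2} \cdot 10 = 25$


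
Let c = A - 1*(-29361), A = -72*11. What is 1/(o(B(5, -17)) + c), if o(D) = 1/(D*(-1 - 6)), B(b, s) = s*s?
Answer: 2023/57795086 ≈ 3.5003e-5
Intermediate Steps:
A = -792
B(b, s) = s²
o(D) = -1/(7*D) (o(D) = 1/(D*(-7)) = 1/(-7*D) = -1/(7*D))
c = 28569 (c = -792 - 1*(-29361) = -792 + 29361 = 28569)
1/(o(B(5, -17)) + c) = 1/(-1/(7*((-17)²)) + 28569) = 1/(-⅐/289 + 28569) = 1/(-⅐*1/289 + 28569) = 1/(-1/2023 + 28569) = 1/(57795086/2023) = 2023/57795086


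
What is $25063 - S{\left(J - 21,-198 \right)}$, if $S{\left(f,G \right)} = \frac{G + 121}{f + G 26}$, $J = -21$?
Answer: $\frac{130076893}{5190} \approx 25063.0$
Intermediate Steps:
$S{\left(f,G \right)} = \frac{121 + G}{f + 26 G}$
$25063 - S{\left(J - 21,-198 \right)} = 25063 - \frac{121 - 198}{\left(-21 - 21\right) + 26 \left(-198\right)} = 25063 - \frac{1}{-42 - 5148} \left(-77\right) = 25063 - \frac{1}{-5190} \left(-77\right) = 25063 - \left(- \frac{1}{5190}\right) \left(-77\right) = 25063 - \frac{77}{5190} = \frac{130076893}{5190}$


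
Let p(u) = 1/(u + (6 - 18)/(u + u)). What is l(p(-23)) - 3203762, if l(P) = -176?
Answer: -3203938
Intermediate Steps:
p(u) = 1/(u - 6/u) (p(u) = 1/(u - 12*1/(2*u)) = 1/(u - 6/u))
l(p(-23)) - 3203762 = -176 - 3203762 = -3203938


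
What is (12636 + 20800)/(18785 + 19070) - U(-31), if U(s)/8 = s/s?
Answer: -269404/37855 ≈ -7.1167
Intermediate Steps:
U(s) = 8 (U(s) = 8*(s/s) = 8*1 = 8)
(12636 + 20800)/(18785 + 19070) - U(-31) = (12636 + 20800)/(18785 + 19070) - 1*8 = 33436/37855 - 8 = -269404/37855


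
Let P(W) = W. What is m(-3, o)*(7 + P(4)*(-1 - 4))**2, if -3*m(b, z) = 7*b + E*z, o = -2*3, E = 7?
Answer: 3549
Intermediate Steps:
o = -6
m(b, z) = -7*b/3 - 7*z/3 (m(b, z) = -(7*b + 7*z)/3 = -7*b/3 - 7*z/3)
m(-3, o)*(7 + P(4)*(-1 - 4))**2 = (-7/3*(-3) - 7/3*(-6))*(7 + 4*(-1 - 4))**2 = (7 + 14)*(7 + 4*(-5))**2 = 21*(7 - 20)**2 = 21*(-13)**2 = 21*169 = 3549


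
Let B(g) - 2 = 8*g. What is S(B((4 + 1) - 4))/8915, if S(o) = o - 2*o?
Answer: -2/1783 ≈ -0.0011217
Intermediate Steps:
B(g) = 2 + 8*g
S(o) = -o
S(B((4 + 1) - 4))/8915 = -(2 + 8*((4 + 1) - 4))/8915 = -(2 + 8*(5 - 4))*(1/8915) = -(2 + 8*1)*(1/8915) = -(2 + 8)*(1/8915) = -1*10*(1/8915) = -10*1/8915 = -2/1783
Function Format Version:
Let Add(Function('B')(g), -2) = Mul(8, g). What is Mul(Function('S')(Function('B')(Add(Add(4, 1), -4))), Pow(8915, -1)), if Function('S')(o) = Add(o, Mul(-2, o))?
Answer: Rational(-2, 1783) ≈ -0.0011217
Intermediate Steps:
Function('B')(g) = Add(2, Mul(8, g))
Function('S')(o) = Mul(-1, o)
Mul(Function('S')(Function('B')(Add(Add(4, 1), -4))), Pow(8915, -1)) = Mul(Mul(-1, Add(2, Mul(8, Add(Add(4, 1), -4)))), Pow(8915, -1)) = Mul(Mul(-1, Add(2, Mul(8, Add(5, -4)))), Rational(1, 8915)) = Mul(Mul(-1, Add(2, Mul(8, 1))), Rational(1, 8915)) = Mul(Mul(-1, Add(2, 8)), Rational(1, 8915)) = Mul(Mul(-1, 10), Rational(1, 8915)) = Mul(-10, Rational(1, 8915)) = Rational(-2, 1783)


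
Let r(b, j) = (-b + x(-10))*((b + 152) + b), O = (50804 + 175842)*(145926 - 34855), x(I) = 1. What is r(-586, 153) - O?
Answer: -25174396606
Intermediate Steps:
O = 25173797866 (O = 226646*111071 = 25173797866)
r(b, j) = (1 - b)*(152 + 2*b) (r(b, j) = (-b + 1)*((b + 152) + b) = (1 - b)*((152 + b) + b) = (1 - b)*(152 + 2*b))
r(-586, 153) - O = (152 - 150*(-586) - 2*(-586)**2) - 1*25173797866 = (152 + 87900 - 2*343396) - 25173797866 = (152 + 87900 - 686792) - 25173797866 = -598740 - 25173797866 = -25174396606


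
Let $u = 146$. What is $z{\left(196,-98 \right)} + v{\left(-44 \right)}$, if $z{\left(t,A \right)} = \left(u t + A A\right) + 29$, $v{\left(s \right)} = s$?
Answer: $38205$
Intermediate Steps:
$z{\left(t,A \right)} = 29 + A^{2} + 146 t$ ($z{\left(t,A \right)} = \left(146 t + A A\right) + 29 = \left(146 t + A^{2}\right) + 29 = \left(A^{2} + 146 t\right) + 29 = 29 + A^{2} + 146 t$)
$z{\left(196,-98 \right)} + v{\left(-44 \right)} = \left(29 + \left(-98\right)^{2} + 146 \cdot 196\right) - 44 = \left(29 + 9604 + 28616\right) - 44 = 38249 - 44 = 38205$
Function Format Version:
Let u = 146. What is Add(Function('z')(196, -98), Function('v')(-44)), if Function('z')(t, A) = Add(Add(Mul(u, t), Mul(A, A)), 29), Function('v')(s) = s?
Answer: 38205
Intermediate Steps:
Function('z')(t, A) = Add(29, Pow(A, 2), Mul(146, t)) (Function('z')(t, A) = Add(Add(Mul(146, t), Mul(A, A)), 29) = Add(Add(Mul(146, t), Pow(A, 2)), 29) = Add(Add(Pow(A, 2), Mul(146, t)), 29) = Add(29, Pow(A, 2), Mul(146, t)))
Add(Function('z')(196, -98), Function('v')(-44)) = Add(Add(29, Pow(-98, 2), Mul(146, 196)), -44) = Add(Add(29, 9604, 28616), -44) = Add(38249, -44) = 38205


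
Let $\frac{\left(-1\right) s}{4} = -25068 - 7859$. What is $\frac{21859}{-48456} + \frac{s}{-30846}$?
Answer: $- \frac{1176050927}{249112296} \approx -4.721$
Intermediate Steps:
$s = 131708$ ($s = - 4 \left(-25068 - 7859\right) = \left(-4\right) \left(-32927\right) = 131708$)
$\frac{21859}{-48456} + \frac{s}{-30846} = \frac{21859}{-48456} + \frac{131708}{-30846} = 21859 \left(- \frac{1}{48456}\right) + 131708 \left(- \frac{1}{30846}\right) = - \frac{21859}{48456} - \frac{65854}{15423} = - \frac{1176050927}{249112296}$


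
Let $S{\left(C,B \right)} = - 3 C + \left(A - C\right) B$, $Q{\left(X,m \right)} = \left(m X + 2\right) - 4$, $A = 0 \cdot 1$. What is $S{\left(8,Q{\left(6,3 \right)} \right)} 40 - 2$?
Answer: $-6082$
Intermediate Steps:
$A = 0$
$Q{\left(X,m \right)} = -2 + X m$ ($Q{\left(X,m \right)} = \left(X m + 2\right) - 4 = \left(2 + X m\right) - 4 = -2 + X m$)
$S{\left(C,B \right)} = - 3 C - B C$ ($S{\left(C,B \right)} = - 3 C + \left(0 - C\right) B = - 3 C + - C B = - 3 C - B C$)
$S{\left(8,Q{\left(6,3 \right)} \right)} 40 - 2 = 8 \left(-3 - \left(-2 + 6 \cdot 3\right)\right) 40 - 2 = 8 \left(-3 - \left(-2 + 18\right)\right) 40 - 2 = 8 \left(-3 - 16\right) 40 - 2 = 8 \left(-19\right) 40 - 2 = \left(-152\right) 40 - 2 = -6080 - 2 = -6082$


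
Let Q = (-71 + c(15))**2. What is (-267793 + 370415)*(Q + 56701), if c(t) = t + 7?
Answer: 6065165444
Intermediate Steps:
c(t) = 7 + t
Q = 2401 (Q = (-71 + (7 + 15))**2 = (-71 + 22)**2 = (-49)**2 = 2401)
(-267793 + 370415)*(Q + 56701) = (-267793 + 370415)*(2401 + 56701) = 102622*59102 = 6065165444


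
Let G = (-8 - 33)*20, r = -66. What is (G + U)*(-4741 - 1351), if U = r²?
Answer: -21541312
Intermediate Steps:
G = -820 (G = -41*20 = -820)
U = 4356 (U = (-66)² = 4356)
(G + U)*(-4741 - 1351) = (-820 + 4356)*(-4741 - 1351) = 3536*(-6092) = -21541312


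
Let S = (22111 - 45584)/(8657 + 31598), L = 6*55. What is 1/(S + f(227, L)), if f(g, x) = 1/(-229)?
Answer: -9218395/5415572 ≈ -1.7022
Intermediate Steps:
L = 330
S = -23473/40255 ≈ -0.58311
f(g, x) = -1/229
1/(S + f(227, L)) = 1/(-23473/40255 - 1/229) = 1/(-5415572/9218395) = -9218395/5415572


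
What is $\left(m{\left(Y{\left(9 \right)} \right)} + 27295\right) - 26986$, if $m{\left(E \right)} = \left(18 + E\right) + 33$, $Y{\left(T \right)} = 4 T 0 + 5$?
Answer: $365$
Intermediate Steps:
$Y{\left(T \right)} = 5$ ($Y{\left(T \right)} = 0 + 5 = 5$)
$m{\left(E \right)} = 51 + E$
$\left(m{\left(Y{\left(9 \right)} \right)} + 27295\right) - 26986 = \left(\left(51 + 5\right) + 27295\right) - 26986 = \left(56 + 27295\right) - 26986 = 27351 - 26986 = 365$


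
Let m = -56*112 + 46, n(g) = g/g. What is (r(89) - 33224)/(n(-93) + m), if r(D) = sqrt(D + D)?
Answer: 33224/6225 - sqrt(178)/6225 ≈ 5.3350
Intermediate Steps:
r(D) = sqrt(2)*sqrt(D) (r(D) = sqrt(2*D) = sqrt(2)*sqrt(D))
n(g) = 1
m = -6226 (m = -6272 + 46 = -6226)
(r(89) - 33224)/(n(-93) + m) = (sqrt(2)*sqrt(89) - 33224)/(1 - 6226) = (sqrt(178) - 33224)/(-6225) = (-33224 + sqrt(178))*(-1/6225) = 33224/6225 - sqrt(178)/6225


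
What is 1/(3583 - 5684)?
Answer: -1/2101 ≈ -0.00047596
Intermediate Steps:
1/(3583 - 5684) = 1/(-2101) = -1/2101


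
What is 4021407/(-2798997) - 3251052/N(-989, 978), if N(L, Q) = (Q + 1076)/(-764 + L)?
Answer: 2658623197565259/958189973 ≈ 2.7746e+6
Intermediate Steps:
N(L, Q) = (1076 + Q)/(-764 + L)
4021407/(-2798997) - 3251052/N(-989, 978) = 4021407/(-2798997) - 3251052*(-764 - 989)/(1076 + 978) = 4021407*(-1/2798997) - 3251052/(2054/(-1753)) = -1340469/932999 - 3251052/((-1/1753*2054)) = -1340469/932999 - 3251052/(-2054/1753) = -1340469/932999 - 3251052*(-1753/2054) = -1340469/932999 + 2849547078/1027 = 2658623197565259/958189973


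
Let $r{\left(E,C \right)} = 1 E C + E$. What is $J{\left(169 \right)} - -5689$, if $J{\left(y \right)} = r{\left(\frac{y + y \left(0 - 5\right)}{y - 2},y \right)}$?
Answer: $\frac{835143}{167} \approx 5000.9$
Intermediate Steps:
$r{\left(E,C \right)} = E + C E$ ($r{\left(E,C \right)} = E C + E = C E + E = E + C E$)
$J{\left(y \right)} = - \frac{4 y \left(1 + y\right)}{-2 + y}$ ($J{\left(y \right)} = \frac{y + y \left(0 - 5\right)}{y - 2} \left(1 + y\right) = \frac{y + y \left(-5\right)}{-2 + y} \left(1 + y\right) = \frac{y - 5 y}{-2 + y} \left(1 + y\right) = \frac{\left(-4\right) y}{-2 + y} \left(1 + y\right) = - \frac{4 y}{-2 + y} \left(1 + y\right) = - \frac{4 y \left(1 + y\right)}{-2 + y}$)
$J{\left(169 \right)} - -5689 = \left(-4\right) 169 \frac{1}{-2 + 169} \left(1 + 169\right) - -5689 = \left(-4\right) 169 \cdot \frac{1}{167} \cdot 170 + 5689 = - \frac{114920}{167} + 5689 = \frac{835143}{167}$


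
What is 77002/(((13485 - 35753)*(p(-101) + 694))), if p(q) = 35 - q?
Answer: -38501/9241220 ≈ -0.0041662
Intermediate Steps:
77002/(((13485 - 35753)*(p(-101) + 694))) = 77002/(((13485 - 35753)*((35 - 1*(-101)) + 694))) = 77002/((-22268*((35 + 101) + 694))) = 77002/((-22268*(136 + 694))) = 77002/((-22268*830)) = 77002/(-18482440) = 77002*(-1/18482440) = -38501/9241220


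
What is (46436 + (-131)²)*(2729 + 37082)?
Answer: 2531860167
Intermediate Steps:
(46436 + (-131)²)*(2729 + 37082) = (46436 + 17161)*39811 = 63597*39811 = 2531860167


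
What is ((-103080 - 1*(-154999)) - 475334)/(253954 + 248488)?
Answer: -423415/502442 ≈ -0.84271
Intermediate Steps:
((-103080 - 1*(-154999)) - 475334)/(253954 + 248488) = ((-103080 + 154999) - 475334)/502442 = (51919 - 475334)*(1/502442) = -423415*1/502442 = -423415/502442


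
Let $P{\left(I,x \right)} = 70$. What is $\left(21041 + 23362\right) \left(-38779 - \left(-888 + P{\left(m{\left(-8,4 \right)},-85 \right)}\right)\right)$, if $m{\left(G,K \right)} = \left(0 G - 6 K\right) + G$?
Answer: $-1685582283$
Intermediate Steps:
$m{\left(G,K \right)} = G - 6 K$ ($m{\left(G,K \right)} = \left(0 - 6 K\right) + G = - 6 K + G = G - 6 K$)
$\left(21041 + 23362\right) \left(-38779 - \left(-888 + P{\left(m{\left(-8,4 \right)},-85 \right)}\right)\right) = \left(21041 + 23362\right) \left(-38779 + \left(\left(8 + 44 \cdot 20\right) - 70\right)\right) = 44403 \left(-38779 + \left(\left(8 + 880\right) - 70\right)\right) = 44403 \left(-38779 + \left(888 - 70\right)\right) = 44403 \left(-38779 + 818\right) = 44403 \left(-37961\right) = -1685582283$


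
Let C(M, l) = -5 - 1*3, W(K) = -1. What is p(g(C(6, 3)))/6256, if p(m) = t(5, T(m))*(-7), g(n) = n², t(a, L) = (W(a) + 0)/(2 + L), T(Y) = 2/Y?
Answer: 14/25415 ≈ 0.00055086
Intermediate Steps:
C(M, l) = -8 (C(M, l) = -5 - 3 = -8)
t(a, L) = -1/(2 + L) (t(a, L) = (-1 + 0)/(2 + L) = -1/(2 + L))
p(m) = 7/(2 + 2/m) (p(m) = -1/(2 + 2/m)*(-7) = 7/(2 + 2/m))
p(g(C(6, 3)))/6256 = ((7/2)*(-8)²/(1 + (-8)²))/6256 = ((7/2)*64/(1 + 64))*(1/6256) = ((7/2)*64/65)*(1/6256) = ((7/2)*64*(1/65))*(1/6256) = (224/65)*(1/6256) = 14/25415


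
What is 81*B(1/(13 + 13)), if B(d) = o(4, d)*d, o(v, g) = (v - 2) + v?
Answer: 243/13 ≈ 18.692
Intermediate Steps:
o(v, g) = -2 + 2*v (o(v, g) = (-2 + v) + v = -2 + 2*v)
B(d) = 6*d (B(d) = (-2 + 2*4)*d = (-2 + 8)*d = 6*d)
81*B(1/(13 + 13)) = 81*(6/(13 + 13)) = 81*(6/26) = 81*(6*(1/26)) = 81*(3/13) = 243/13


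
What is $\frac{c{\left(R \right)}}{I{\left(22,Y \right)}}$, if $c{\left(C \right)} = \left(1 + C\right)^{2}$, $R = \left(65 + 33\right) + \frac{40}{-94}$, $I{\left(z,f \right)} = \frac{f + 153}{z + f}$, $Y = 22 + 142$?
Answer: $\frac{3992432154}{700253} \approx 5701.4$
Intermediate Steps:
$Y = 164$
$I{\left(z,f \right)} = \frac{153 + f}{f + z}$
$R = \frac{4586}{47}$ ($R = 98 + 40 \left(- \frac{1}{94}\right) = 98 - \frac{20}{47} = \frac{4586}{47} \approx 97.574$)
$\frac{c{\left(R \right)}}{I{\left(22,Y \right)}} = \frac{\left(1 + \frac{4586}{47}\right)^{2}}{\frac{1}{164 + 22} \left(153 + 164\right)} = \frac{\left(\frac{4633}{47}\right)^{2}}{\frac{1}{186} \cdot 317} = \frac{21464689}{2209 \cdot \frac{1}{186} \cdot 317} = \frac{21464689}{2209 \cdot \frac{317}{186}} = \frac{21464689}{2209} \cdot \frac{186}{317} = \frac{3992432154}{700253}$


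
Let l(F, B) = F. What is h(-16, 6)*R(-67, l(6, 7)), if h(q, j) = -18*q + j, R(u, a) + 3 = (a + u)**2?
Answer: 1093092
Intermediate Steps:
R(u, a) = -3 + (a + u)**2
h(q, j) = j - 18*q
h(-16, 6)*R(-67, l(6, 7)) = (6 - 18*(-16))*(-3 + (6 - 67)**2) = (6 + 288)*(-3 + (-61)**2) = 294*(-3 + 3721) = 294*3718 = 1093092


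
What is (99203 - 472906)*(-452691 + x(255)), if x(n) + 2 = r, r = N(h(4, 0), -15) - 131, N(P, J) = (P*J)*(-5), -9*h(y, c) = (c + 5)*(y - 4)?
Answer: 169221687272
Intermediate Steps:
h(y, c) = -(-4 + y)*(5 + c)/9 (h(y, c) = -(c + 5)*(y - 4)/9 = -(5 + c)*(-4 + y)/9 = -(-4 + y)*(5 + c)/9)
N(P, J) = -5*J*P (N(P, J) = (J*P)*(-5) = -5*J*P)
r = -131 (r = -5*(-15)*(20/9 - 5/9*4 + (4/9)*0 - 1/9*0*4) - 131 = -5*(-15)*(20/9 - 20/9 + 0 + 0) - 131 = -5*(-15)*0 - 131 = 0 - 131 = -131)
x(n) = -133 (x(n) = -2 - 131 = -133)
(99203 - 472906)*(-452691 + x(255)) = (99203 - 472906)*(-452691 - 133) = -373703*(-452824) = 169221687272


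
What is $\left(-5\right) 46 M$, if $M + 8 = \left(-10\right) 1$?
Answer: $4140$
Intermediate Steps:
$M = -18$ ($M = -8 - 10 = -18$)
$\left(-5\right) 46 M = \left(-5\right) 46 \left(-18\right) = \left(-230\right) \left(-18\right) = 4140$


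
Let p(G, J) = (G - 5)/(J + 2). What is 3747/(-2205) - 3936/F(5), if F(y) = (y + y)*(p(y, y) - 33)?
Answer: 82693/8085 ≈ 10.228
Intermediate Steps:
p(G, J) = (-5 + G)/(2 + J)
F(y) = 2*y*(-33 + (-5 + y)/(2 + y)) (F(y) = (y + y)*((-5 + y)/(2 + y) - 33) = (2*y)*(-33 + (-5 + y)/(2 + y)) = 2*y*(-33 + (-5 + y)/(2 + y)))
3747/(-2205) - 3936/F(5) = 3747/(-2205) - 3936*(2 + 5)/(10*(-71 - 32*5)) = 3747*(-1/2205) - 3936*7/(10*(-71 - 160)) = -1249/735 - 3936/(2*5*(⅐)*(-231)) = -1249/735 - 3936/(-330) = -1249/735 - 3936*(-1/330) = -1249/735 + 656/55 = 82693/8085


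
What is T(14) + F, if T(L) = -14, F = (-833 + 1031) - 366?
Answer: -182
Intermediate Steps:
F = -168 (F = 198 - 366 = -168)
T(14) + F = -14 - 168 = -182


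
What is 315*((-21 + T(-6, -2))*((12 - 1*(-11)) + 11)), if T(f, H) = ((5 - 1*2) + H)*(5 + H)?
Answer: -192780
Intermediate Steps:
T(f, H) = (3 + H)*(5 + H) (T(f, H) = ((5 - 2) + H)*(5 + H) = (3 + H)*(5 + H))
315*((-21 + T(-6, -2))*((12 - 1*(-11)) + 11)) = 315*((-21 + (15 + (-2)² + 8*(-2)))*((12 - 1*(-11)) + 11)) = 315*((-21 + (15 + 4 - 16))*((12 + 11) + 11)) = 315*((-21 + 3)*(23 + 11)) = 315*(-18*34) = 315*(-612) = -192780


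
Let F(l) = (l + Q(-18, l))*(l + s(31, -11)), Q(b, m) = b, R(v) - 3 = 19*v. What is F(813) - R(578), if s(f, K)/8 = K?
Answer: 565390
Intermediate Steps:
R(v) = 3 + 19*v
s(f, K) = 8*K
F(l) = (-88 + l)*(-18 + l) (F(l) = (l - 18)*(l + 8*(-11)) = (-18 + l)*(l - 88) = (-18 + l)*(-88 + l) = (-88 + l)*(-18 + l))
F(813) - R(578) = (1584 + 813² - 106*813) - (3 + 19*578) = (1584 + 660969 - 86178) - (3 + 10982) = 576375 - 1*10985 = 576375 - 10985 = 565390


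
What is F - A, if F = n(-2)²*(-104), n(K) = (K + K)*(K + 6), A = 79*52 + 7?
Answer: -30739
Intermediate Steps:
A = 4115 (A = 4108 + 7 = 4115)
n(K) = 2*K*(6 + K) (n(K) = (2*K)*(6 + K) = 2*K*(6 + K))
F = -26624 (F = (2*(-2)*(6 - 2))²*(-104) = (2*(-2)*4)²*(-104) = (-16)²*(-104) = 256*(-104) = -26624)
F - A = -26624 - 1*4115 = -26624 - 4115 = -30739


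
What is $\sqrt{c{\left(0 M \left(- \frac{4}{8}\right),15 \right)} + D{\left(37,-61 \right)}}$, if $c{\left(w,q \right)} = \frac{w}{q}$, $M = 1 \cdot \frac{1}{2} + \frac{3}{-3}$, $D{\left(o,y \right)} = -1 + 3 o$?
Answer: $\sqrt{110} \approx 10.488$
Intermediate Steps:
$M = - \frac{1}{2}$ ($M = 1 \cdot \frac{1}{2} + 3 \left(- \frac{1}{3}\right) = \frac{1}{2} - 1 = - \frac{1}{2} \approx -0.5$)
$\sqrt{c{\left(0 M \left(- \frac{4}{8}\right),15 \right)} + D{\left(37,-61 \right)}} = \sqrt{\frac{0 \left(- \frac{\left(-4\right) \frac{1}{8}}{2}\right)}{15} + \left(-1 + 3 \cdot 37\right)} = \sqrt{0 \left(- \frac{\left(-4\right) \frac{1}{8}}{2}\right) \frac{1}{15} + \left(-1 + 111\right)} = \sqrt{0 \left(\left(- \frac{1}{2}\right) \left(- \frac{1}{2}\right)\right) \frac{1}{15} + 110} = \sqrt{0 \cdot \frac{1}{4} \cdot \frac{1}{15} + 110} = \sqrt{0 \cdot \frac{1}{15} + 110} = \sqrt{0 + 110} = \sqrt{110}$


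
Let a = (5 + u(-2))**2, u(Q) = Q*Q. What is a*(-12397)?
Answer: -1004157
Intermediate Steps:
u(Q) = Q**2
a = 81 (a = (5 + (-2)**2)**2 = (5 + 4)**2 = 9**2 = 81)
a*(-12397) = 81*(-12397) = -1004157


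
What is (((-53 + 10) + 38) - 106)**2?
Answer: 12321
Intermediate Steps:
(((-53 + 10) + 38) - 106)**2 = ((-43 + 38) - 106)**2 = (-5 - 106)**2 = (-111)**2 = 12321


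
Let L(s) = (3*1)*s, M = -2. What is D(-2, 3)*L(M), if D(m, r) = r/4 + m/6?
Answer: -5/2 ≈ -2.5000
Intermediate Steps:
D(m, r) = r/4 + m/6 (D(m, r) = r*(¼) + m*(⅙) = r/4 + m/6)
L(s) = 3*s
D(-2, 3)*L(M) = ((¼)*3 + (⅙)*(-2))*(3*(-2)) = (¾ - ⅓)*(-6) = (5/12)*(-6) = -5/2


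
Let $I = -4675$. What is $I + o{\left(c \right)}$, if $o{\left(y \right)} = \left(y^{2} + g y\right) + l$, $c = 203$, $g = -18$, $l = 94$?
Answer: $32974$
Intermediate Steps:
$o{\left(y \right)} = 94 + y^{2} - 18 y$ ($o{\left(y \right)} = \left(y^{2} - 18 y\right) + 94 = 94 + y^{2} - 18 y$)
$I + o{\left(c \right)} = -4675 + \left(94 + 203^{2} - 3654\right) = -4675 + \left(94 + 41209 - 3654\right) = -4675 + 37649 = 32974$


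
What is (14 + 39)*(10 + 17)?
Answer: 1431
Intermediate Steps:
(14 + 39)*(10 + 17) = 53*27 = 1431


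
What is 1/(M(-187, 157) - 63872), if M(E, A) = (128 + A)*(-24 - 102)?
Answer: -1/99782 ≈ -1.0022e-5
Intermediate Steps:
M(E, A) = -16128 - 126*A (M(E, A) = (128 + A)*(-126) = -16128 - 126*A)
1/(M(-187, 157) - 63872) = 1/((-16128 - 126*157) - 63872) = 1/((-16128 - 19782) - 63872) = 1/(-35910 - 63872) = 1/(-99782) = -1/99782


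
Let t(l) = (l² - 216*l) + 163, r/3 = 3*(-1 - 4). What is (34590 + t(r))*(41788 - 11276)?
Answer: 1418746976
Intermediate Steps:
r = -45 (r = 3*(3*(-1 - 4)) = 3*(3*(-5)) = 3*(-15) = -45)
t(l) = 163 + l² - 216*l
(34590 + t(r))*(41788 - 11276) = (34590 + (163 + (-45)² - 216*(-45)))*(41788 - 11276) = (34590 + (163 + 2025 + 9720))*30512 = (34590 + 11908)*30512 = 46498*30512 = 1418746976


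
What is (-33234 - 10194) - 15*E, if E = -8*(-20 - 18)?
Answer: -47988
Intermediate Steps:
E = 304 (E = -8*(-38) = 304)
(-33234 - 10194) - 15*E = (-33234 - 10194) - 15*304 = -43428 - 4560 = -47988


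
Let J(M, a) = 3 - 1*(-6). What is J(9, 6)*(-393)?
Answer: -3537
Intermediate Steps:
J(M, a) = 9 (J(M, a) = 3 + 6 = 9)
J(9, 6)*(-393) = 9*(-393) = -3537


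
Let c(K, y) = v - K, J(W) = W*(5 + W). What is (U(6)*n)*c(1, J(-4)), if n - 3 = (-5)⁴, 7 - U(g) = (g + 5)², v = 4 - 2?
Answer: -71592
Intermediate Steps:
v = 2
U(g) = 7 - (5 + g)² (U(g) = 7 - (g + 5)² = 7 - (5 + g)²)
c(K, y) = 2 - K
n = 628 (n = 3 + (-5)⁴ = 3 + 625 = 628)
(U(6)*n)*c(1, J(-4)) = ((7 - (5 + 6)²)*628)*(2 - 1*1) = ((7 - 1*11²)*628)*(2 - 1) = ((7 - 1*121)*628)*1 = ((7 - 121)*628)*1 = -114*628*1 = -71592*1 = -71592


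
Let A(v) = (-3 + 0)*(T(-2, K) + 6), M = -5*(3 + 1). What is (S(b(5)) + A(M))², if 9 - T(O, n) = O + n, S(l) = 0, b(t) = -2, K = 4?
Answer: 1521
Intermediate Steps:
M = -20 (M = -5*4 = -20)
T(O, n) = 9 - O - n (T(O, n) = 9 - (O + n) = 9 + (-O - n) = 9 - O - n)
A(v) = -39 (A(v) = (-3 + 0)*((9 - 1*(-2) - 1*4) + 6) = -3*((9 + 2 - 4) + 6) = -3*(7 + 6) = -3*13 = -39)
(S(b(5)) + A(M))² = (0 - 39)² = (-39)² = 1521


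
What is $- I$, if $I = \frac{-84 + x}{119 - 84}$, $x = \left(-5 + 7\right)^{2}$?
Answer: $\frac{16}{7} \approx 2.2857$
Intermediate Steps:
$x = 4$ ($x = 2^{2} = 4$)
$I = - \frac{16}{7}$ ($I = \frac{-84 + 4}{119 - 84} = \frac{1}{35} \left(-80\right) = - \frac{16}{7} \approx -2.2857$)
$- I = \left(-1\right) \left(- \frac{16}{7}\right) = \frac{16}{7}$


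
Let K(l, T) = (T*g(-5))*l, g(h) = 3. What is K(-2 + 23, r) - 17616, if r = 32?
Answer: -15600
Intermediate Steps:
K(l, T) = 3*T*l (K(l, T) = (T*3)*l = (3*T)*l = 3*T*l)
K(-2 + 23, r) - 17616 = 3*32*(-2 + 23) - 17616 = 3*32*21 - 17616 = 2016 - 17616 = -15600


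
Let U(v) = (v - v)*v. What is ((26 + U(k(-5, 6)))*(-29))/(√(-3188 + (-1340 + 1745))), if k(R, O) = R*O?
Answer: 754*I*√23/253 ≈ 14.293*I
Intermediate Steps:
k(R, O) = O*R
U(v) = 0 (U(v) = 0*v = 0)
((26 + U(k(-5, 6)))*(-29))/(√(-3188 + (-1340 + 1745))) = ((26 + 0)*(-29))/(√(-3188 + (-1340 + 1745))) = (26*(-29))/(√(-3188 + 405)) = -754*(-I*√23/253) = -(-754)*I*√23/253 = 754*I*√23/253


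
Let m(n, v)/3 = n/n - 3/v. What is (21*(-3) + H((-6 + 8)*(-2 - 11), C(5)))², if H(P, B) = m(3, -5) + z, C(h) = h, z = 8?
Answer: 63001/25 ≈ 2520.0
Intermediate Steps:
m(n, v) = 3 - 9/v (m(n, v) = 3*(n/n - 3/v) = 3*(1 - 3/v) = 3 - 9/v)
H(P, B) = 64/5 (H(P, B) = (3 - 9/(-5)) + 8 = (3 - 9*(-⅕)) + 8 = (3 + 9/5) + 8 = 24/5 + 8 = 64/5)
(21*(-3) + H((-6 + 8)*(-2 - 11), C(5)))² = (21*(-3) + 64/5)² = (-63 + 64/5)² = (-251/5)² = 63001/25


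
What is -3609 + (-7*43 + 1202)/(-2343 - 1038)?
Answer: -12202930/3381 ≈ -3609.3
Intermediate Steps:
-3609 + (-7*43 + 1202)/(-2343 - 1038) = -3609 + (-301 + 1202)/(-3381) = -3609 + 901*(-1/3381) = -3609 - 901/3381 = -12202930/3381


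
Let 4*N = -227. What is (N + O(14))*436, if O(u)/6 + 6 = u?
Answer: -3815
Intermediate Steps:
N = -227/4 (N = (¼)*(-227) = -227/4 ≈ -56.750)
O(u) = -36 + 6*u
(N + O(14))*436 = (-227/4 + (-36 + 6*14))*436 = (-227/4 + (-36 + 84))*436 = (-227/4 + 48)*436 = -35/4*436 = -3815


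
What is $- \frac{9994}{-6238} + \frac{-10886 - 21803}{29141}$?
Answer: $\frac{43660586}{90890779} \approx 0.48036$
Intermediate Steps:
$- \frac{9994}{-6238} + \frac{-10886 - 21803}{29141} = \left(-9994\right) \left(- \frac{1}{6238}\right) - \frac{32689}{29141} = \frac{4997}{3119} - \frac{32689}{29141} = \frac{43660586}{90890779}$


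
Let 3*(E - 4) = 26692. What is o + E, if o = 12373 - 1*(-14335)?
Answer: 106828/3 ≈ 35609.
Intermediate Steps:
E = 26704/3 (E = 4 + (⅓)*26692 = 4 + 26692/3 = 26704/3 ≈ 8901.3)
o = 26708 (o = 12373 + 14335 = 26708)
o + E = 26708 + 26704/3 = 106828/3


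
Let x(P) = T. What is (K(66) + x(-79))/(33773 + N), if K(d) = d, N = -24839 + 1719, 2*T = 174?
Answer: 51/3551 ≈ 0.014362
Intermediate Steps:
T = 87 (T = (½)*174 = 87)
N = -23120
x(P) = 87
(K(66) + x(-79))/(33773 + N) = (66 + 87)/(33773 - 23120) = 153/10653 = 153*(1/10653) = 51/3551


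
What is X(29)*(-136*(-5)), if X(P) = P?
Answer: 19720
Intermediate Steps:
X(29)*(-136*(-5)) = 29*(-136*(-5)) = 29*680 = 19720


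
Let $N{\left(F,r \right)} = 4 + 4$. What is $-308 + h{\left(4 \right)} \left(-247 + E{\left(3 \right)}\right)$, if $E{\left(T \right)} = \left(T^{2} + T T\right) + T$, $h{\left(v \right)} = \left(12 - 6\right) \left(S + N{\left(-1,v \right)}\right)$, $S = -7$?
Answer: $-1664$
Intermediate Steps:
$N{\left(F,r \right)} = 8$
$h{\left(v \right)} = 6$ ($h{\left(v \right)} = \left(12 - 6\right) \left(-7 + 8\right) = 6 \cdot 1 = 6$)
$E{\left(T \right)} = T + 2 T^{2}$ ($E{\left(T \right)} = \left(T^{2} + T^{2}\right) + T = 2 T^{2} + T = T + 2 T^{2}$)
$-308 + h{\left(4 \right)} \left(-247 + E{\left(3 \right)}\right) = -308 + 6 \left(-247 + 3 \left(1 + 2 \cdot 3\right)\right) = -308 + 6 \left(-247 + 3 \left(1 + 6\right)\right) = -308 + 6 \left(-247 + 3 \cdot 7\right) = -308 + 6 \left(-247 + 21\right) = -308 + 6 \left(-226\right) = -308 - 1356 = -1664$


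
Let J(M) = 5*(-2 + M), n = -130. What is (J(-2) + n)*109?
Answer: -16350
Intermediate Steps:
J(M) = -10 + 5*M
(J(-2) + n)*109 = ((-10 + 5*(-2)) - 130)*109 = ((-10 - 10) - 130)*109 = (-20 - 130)*109 = -150*109 = -16350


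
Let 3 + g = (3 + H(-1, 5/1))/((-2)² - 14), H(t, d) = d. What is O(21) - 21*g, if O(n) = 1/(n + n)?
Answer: 16763/210 ≈ 79.824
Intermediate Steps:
O(n) = 1/(2*n)
g = -19/5 (g = -3 + (3 + 5/1)/((-2)² - 14) = -3 + (3 + 5*1)/(4 - 14) = -3 + (3 + 5)/(-10) = -3 + 8*(-⅒) = -3 - ⅘ = -19/5 ≈ -3.8000)
O(21) - 21*g = (½)/21 - 21*(-19/5) = (½)*(1/21) + 399/5 = 1/42 + 399/5 = 16763/210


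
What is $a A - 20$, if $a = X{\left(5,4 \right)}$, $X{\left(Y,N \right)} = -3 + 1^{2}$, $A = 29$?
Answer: $-78$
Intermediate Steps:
$X{\left(Y,N \right)} = -2$ ($X{\left(Y,N \right)} = -3 + 1 = -2$)
$a = -2$
$a A - 20 = \left(-2\right) 29 - 20 = -58 - 20 = -78$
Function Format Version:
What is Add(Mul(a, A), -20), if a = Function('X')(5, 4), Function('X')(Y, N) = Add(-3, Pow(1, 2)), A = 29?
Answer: -78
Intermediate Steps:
Function('X')(Y, N) = -2 (Function('X')(Y, N) = Add(-3, 1) = -2)
a = -2
Add(Mul(a, A), -20) = Add(Mul(-2, 29), -20) = Add(-58, -20) = -78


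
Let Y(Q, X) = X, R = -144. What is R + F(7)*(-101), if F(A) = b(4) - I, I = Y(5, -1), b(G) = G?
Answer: -649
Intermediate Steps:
I = -1
F(A) = 5 (F(A) = 4 - 1*(-1) = 4 + 1 = 5)
R + F(7)*(-101) = -144 + 5*(-101) = -144 - 505 = -649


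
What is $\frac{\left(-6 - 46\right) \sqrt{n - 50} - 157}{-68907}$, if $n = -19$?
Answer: $\frac{157}{68907} + \frac{52 i \sqrt{69}}{68907} \approx 0.0022784 + 0.0062685 i$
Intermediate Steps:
$\frac{\left(-6 - 46\right) \sqrt{n - 50} - 157}{-68907} = \frac{\left(-6 - 46\right) \sqrt{-19 - 50} - 157}{-68907} = \left(\left(-6 - 46\right) \sqrt{-69} - 157\right) \left(- \frac{1}{68907}\right) = \left(- 52 i \sqrt{69} - 157\right) \left(- \frac{1}{68907}\right) = \left(-157 - 52 i \sqrt{69}\right) \left(- \frac{1}{68907}\right) = \frac{157}{68907} + \frac{52 i \sqrt{69}}{68907}$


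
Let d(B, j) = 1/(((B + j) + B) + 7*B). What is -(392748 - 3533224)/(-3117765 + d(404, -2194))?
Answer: -4528566392/4495817129 ≈ -1.0073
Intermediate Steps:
d(B, j) = 1/(j + 9*B) (d(B, j) = 1/((j + 2*B) + 7*B) = 1/(j + 9*B))
-(392748 - 3533224)/(-3117765 + d(404, -2194)) = -(392748 - 3533224)/(-3117765 + 1/(-2194 + 9*404)) = -(-3140476)/(-3117765 + 1/(-2194 + 3636)) = -(-3140476)/(-3117765 + 1/1442) = -(-3140476)/(-4495817129/1442) = -(-3140476)*(-1442)/4495817129 = -1*4528566392/4495817129 = -4528566392/4495817129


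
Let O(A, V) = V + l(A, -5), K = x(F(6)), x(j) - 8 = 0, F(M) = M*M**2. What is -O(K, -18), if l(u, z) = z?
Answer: 23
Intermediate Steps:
F(M) = M**3
x(j) = 8 (x(j) = 8 + 0 = 8)
K = 8
O(A, V) = -5 + V (O(A, V) = V - 5 = -5 + V)
-O(K, -18) = -(-5 - 18) = -1*(-23) = 23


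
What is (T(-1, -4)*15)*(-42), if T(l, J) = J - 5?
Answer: 5670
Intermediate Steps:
T(l, J) = -5 + J
(T(-1, -4)*15)*(-42) = ((-5 - 4)*15)*(-42) = -9*15*(-42) = -135*(-42) = 5670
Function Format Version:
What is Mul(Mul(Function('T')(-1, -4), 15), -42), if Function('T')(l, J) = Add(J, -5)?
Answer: 5670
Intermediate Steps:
Function('T')(l, J) = Add(-5, J)
Mul(Mul(Function('T')(-1, -4), 15), -42) = Mul(Mul(Add(-5, -4), 15), -42) = Mul(Mul(-9, 15), -42) = Mul(-135, -42) = 5670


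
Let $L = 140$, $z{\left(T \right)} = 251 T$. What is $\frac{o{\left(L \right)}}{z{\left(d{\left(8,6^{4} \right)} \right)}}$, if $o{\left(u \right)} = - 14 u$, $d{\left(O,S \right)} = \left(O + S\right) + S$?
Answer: $- \frac{49}{16315} \approx -0.0030034$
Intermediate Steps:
$d{\left(O,S \right)} = O + 2 S$
$\frac{o{\left(L \right)}}{z{\left(d{\left(8,6^{4} \right)} \right)}} = \frac{\left(-14\right) 140}{251 \left(8 + 2 \cdot 6^{4}\right)} = - \frac{1960}{251 \left(8 + 2 \cdot 1296\right)} = - \frac{1960}{251 \left(8 + 2592\right)} = - \frac{1960}{251 \cdot 2600} = - \frac{1960}{652600} = \left(-1960\right) \frac{1}{652600} = - \frac{49}{16315}$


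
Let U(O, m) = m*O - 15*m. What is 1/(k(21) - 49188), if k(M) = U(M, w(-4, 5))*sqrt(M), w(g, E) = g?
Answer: -4099/201620604 + sqrt(21)/100810302 ≈ -2.0285e-5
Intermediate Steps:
U(O, m) = -15*m + O*m (U(O, m) = O*m - 15*m = -15*m + O*m)
k(M) = sqrt(M)*(60 - 4*M) (k(M) = (-4*(-15 + M))*sqrt(M) = (60 - 4*M)*sqrt(M) = sqrt(M)*(60 - 4*M))
1/(k(21) - 49188) = 1/(4*sqrt(21)*(15 - 1*21) - 49188) = 1/(4*sqrt(21)*(15 - 21) - 49188) = 1/(4*sqrt(21)*(-6) - 49188) = 1/(-24*sqrt(21) - 49188) = 1/(-49188 - 24*sqrt(21))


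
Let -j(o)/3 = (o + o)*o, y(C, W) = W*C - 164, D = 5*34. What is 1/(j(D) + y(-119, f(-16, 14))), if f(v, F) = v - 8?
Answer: -1/170708 ≈ -5.8580e-6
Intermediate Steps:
f(v, F) = -8 + v
D = 170
y(C, W) = -164 + C*W (y(C, W) = C*W - 164 = -164 + C*W)
j(o) = -6*o**2 (j(o) = -3*(o + o)*o = -3*2*o*o = -6*o**2)
1/(j(D) + y(-119, f(-16, 14))) = 1/(-6*170**2 + (-164 - 119*(-8 - 16))) = 1/(-6*28900 + (-164 - 119*(-24))) = 1/(-173400 + (-164 + 2856)) = 1/(-173400 + 2692) = 1/(-170708) = -1/170708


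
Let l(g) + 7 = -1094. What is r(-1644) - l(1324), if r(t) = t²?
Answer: 2703837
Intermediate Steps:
l(g) = -1101 (l(g) = -7 - 1094 = -1101)
r(-1644) - l(1324) = (-1644)² - 1*(-1101) = 2702736 + 1101 = 2703837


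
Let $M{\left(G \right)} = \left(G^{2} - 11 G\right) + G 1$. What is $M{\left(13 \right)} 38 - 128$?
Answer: $1354$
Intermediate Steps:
$M{\left(G \right)} = G^{2} - 10 G$ ($M{\left(G \right)} = \left(G^{2} - 11 G\right) + G = G^{2} - 10 G$)
$M{\left(13 \right)} 38 - 128 = 13 \left(-10 + 13\right) 38 - 128 = 13 \cdot 3 \cdot 38 - 128 = 39 \cdot 38 - 128 = 1482 - 128 = 1354$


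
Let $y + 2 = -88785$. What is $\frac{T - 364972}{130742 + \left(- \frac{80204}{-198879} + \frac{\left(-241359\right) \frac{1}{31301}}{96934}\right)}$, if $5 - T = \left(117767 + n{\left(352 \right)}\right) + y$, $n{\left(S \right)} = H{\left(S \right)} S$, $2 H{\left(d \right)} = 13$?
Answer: $- \frac{239098091323281970710}{78893230179917113987} \approx -3.0307$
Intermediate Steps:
$y = -88787$ ($y = -2 - 88785 = -88787$)
$H{\left(d \right)} = \frac{13}{2}$ ($H{\left(d \right)} = \frac{1}{2} \cdot 13 = \frac{13}{2}$)
$n{\left(S \right)} = \frac{13 S}{2}$
$T = -31263$ ($T = 5 - \left(\left(117767 + \frac{13}{2} \cdot 352\right) - 88787\right) = 5 - \left(\left(117767 + 2288\right) - 88787\right) = 5 - \left(120055 - 88787\right) = 5 - 31268 = -31263$)
$\frac{T - 364972}{130742 + \left(- \frac{80204}{-198879} + \frac{\left(-241359\right) \frac{1}{31301}}{96934}\right)} = \frac{-31263 - 364972}{130742 + \left(- \frac{80204}{-198879} + \frac{\left(-241359\right) \frac{1}{31301}}{96934}\right)} = - \frac{396235}{130742 + \left(\left(-80204\right) \left(- \frac{1}{198879}\right) + \left(-241359\right) \frac{1}{31301} \cdot \frac{1}{96934}\right)} = - \frac{396235}{130742 + \left(\frac{80204}{198879} - \frac{241359}{3034131134}\right)} = - \frac{396235}{130742 + \frac{243301452234775}{603424965798786}} = - \frac{396235}{\frac{78893230179917113987}{603424965798786}} = \left(-396235\right) \frac{603424965798786}{78893230179917113987} = - \frac{239098091323281970710}{78893230179917113987}$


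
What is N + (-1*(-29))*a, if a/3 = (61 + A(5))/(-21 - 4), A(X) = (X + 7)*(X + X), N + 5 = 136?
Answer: -12472/25 ≈ -498.88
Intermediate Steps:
N = 131 (N = -5 + 136 = 131)
A(X) = 2*X*(7 + X) (A(X) = (7 + X)*(2*X) = 2*X*(7 + X))
a = -543/25 (a = 3*((61 + 2*5*(7 + 5))/(-21 - 4)) = 3*((61 + 2*5*12)/(-25)) = 3*((61 + 120)*(-1/25)) = 3*(181*(-1/25)) = 3*(-181/25) = -543/25 ≈ -21.720)
N + (-1*(-29))*a = 131 - 1*(-29)*(-543/25) = 131 + 29*(-543/25) = 131 - 15747/25 = -12472/25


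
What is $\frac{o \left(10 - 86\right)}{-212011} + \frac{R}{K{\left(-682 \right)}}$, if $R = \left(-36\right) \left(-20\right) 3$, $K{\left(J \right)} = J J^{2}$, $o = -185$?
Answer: $- \frac{557561846230}{8406622222031} \approx -0.066324$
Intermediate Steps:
$K{\left(J \right)} = J^{3}$
$R = 2160$ ($R = 720 \cdot 3 = 2160$)
$\frac{o \left(10 - 86\right)}{-212011} + \frac{R}{K{\left(-682 \right)}} = \frac{\left(-185\right) \left(10 - 86\right)}{-212011} + \frac{2160}{\left(-682\right)^{3}} = \left(-185\right) \left(-76\right) \left(- \frac{1}{212011}\right) + \frac{2160}{-317214568} = 14060 \left(- \frac{1}{212011}\right) + 2160 \left(- \frac{1}{317214568}\right) = - \frac{14060}{212011} - \frac{270}{39651821} = - \frac{557561846230}{8406622222031}$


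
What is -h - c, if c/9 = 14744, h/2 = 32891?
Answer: -198478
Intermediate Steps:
h = 65782 (h = 2*32891 = 65782)
c = 132696 (c = 9*14744 = 132696)
-h - c = -1*65782 - 1*132696 = -65782 - 132696 = -198478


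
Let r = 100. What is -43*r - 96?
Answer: -4396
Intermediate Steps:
-43*r - 96 = -43*100 - 96 = -4300 - 96 = -4396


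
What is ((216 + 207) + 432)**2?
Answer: 731025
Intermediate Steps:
((216 + 207) + 432)**2 = (423 + 432)**2 = 855**2 = 731025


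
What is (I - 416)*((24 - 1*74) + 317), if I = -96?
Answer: -136704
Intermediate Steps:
(I - 416)*((24 - 1*74) + 317) = (-96 - 416)*((24 - 1*74) + 317) = -512*((24 - 74) + 317) = -512*(-50 + 317) = -512*267 = -136704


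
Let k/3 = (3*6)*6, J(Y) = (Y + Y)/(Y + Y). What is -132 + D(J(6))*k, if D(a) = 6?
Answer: 1812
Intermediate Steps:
J(Y) = 1 (J(Y) = (2*Y)/((2*Y)) = (2*Y)*(1/(2*Y)) = 1)
k = 324 (k = 3*((3*6)*6) = 3*(18*6) = 3*108 = 324)
-132 + D(J(6))*k = -132 + 6*324 = -132 + 1944 = 1812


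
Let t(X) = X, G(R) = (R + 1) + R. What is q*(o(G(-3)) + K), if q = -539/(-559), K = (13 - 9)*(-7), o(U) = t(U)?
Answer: -17787/559 ≈ -31.819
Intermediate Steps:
G(R) = 1 + 2*R (G(R) = (1 + R) + R = 1 + 2*R)
o(U) = U
K = -28 (K = 4*(-7) = -28)
q = 539/559 (q = -539*(-1/559) = 539/559 ≈ 0.96422)
q*(o(G(-3)) + K) = 539*((1 + 2*(-3)) - 28)/559 = 539*((1 - 6) - 28)/559 = 539*(-5 - 28)/559 = (539/559)*(-33) = -17787/559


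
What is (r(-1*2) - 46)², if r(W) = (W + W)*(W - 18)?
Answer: 1156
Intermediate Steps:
r(W) = 2*W*(-18 + W) (r(W) = (2*W)*(-18 + W) = 2*W*(-18 + W))
(r(-1*2) - 46)² = (2*(-1*2)*(-18 - 1*2) - 46)² = (2*(-2)*(-18 - 2) - 46)² = (2*(-2)*(-20) - 46)² = (80 - 46)² = 34² = 1156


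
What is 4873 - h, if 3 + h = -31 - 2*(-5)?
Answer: 4897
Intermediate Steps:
h = -24 (h = -3 + (-31 - 2*(-5)) = -3 + (-31 + 10) = -3 - 21 = -24)
4873 - h = 4873 - 1*(-24) = 4873 + 24 = 4897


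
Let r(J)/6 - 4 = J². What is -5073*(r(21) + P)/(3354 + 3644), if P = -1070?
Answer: -4058400/3499 ≈ -1159.9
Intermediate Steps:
r(J) = 24 + 6*J²
-5073*(r(21) + P)/(3354 + 3644) = -5073*((24 + 6*21²) - 1070)/(3354 + 3644) = -5073/(6998/((24 + 6*441) - 1070)) = -5073/(6998/((24 + 2646) - 1070)) = -5073/(6998/(2670 - 1070)) = -5073/(6998/1600) = -5073/(6998*(1/1600)) = -5073/3499/800 = -5073*800/3499 = -4058400/3499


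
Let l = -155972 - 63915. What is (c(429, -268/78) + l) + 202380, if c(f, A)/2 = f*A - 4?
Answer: -20463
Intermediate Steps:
c(f, A) = -8 + 2*A*f (c(f, A) = 2*(f*A - 4) = 2*(A*f - 4) = 2*(-4 + A*f) = -8 + 2*A*f)
l = -219887
(c(429, -268/78) + l) + 202380 = ((-8 + 2*(-268/78)*429) - 219887) + 202380 = ((-8 + 2*(-268*1/78)*429) - 219887) + 202380 = ((-8 + 2*(-134/39)*429) - 219887) + 202380 = ((-8 - 2948) - 219887) + 202380 = (-2956 - 219887) + 202380 = -222843 + 202380 = -20463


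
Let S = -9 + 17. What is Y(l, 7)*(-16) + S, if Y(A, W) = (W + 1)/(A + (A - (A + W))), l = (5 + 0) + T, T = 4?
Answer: -56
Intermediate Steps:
S = 8
l = 9 (l = (5 + 0) + 4 = 5 + 4 = 9)
Y(A, W) = (1 + W)/(A - W) (Y(A, W) = (1 + W)/(A + (A + (-A - W))) = (1 + W)/(A - W))
Y(l, 7)*(-16) + S = ((1 + 7)/(9 - 1*7))*(-16) + 8 = (8/(9 - 7))*(-16) + 8 = (8/2)*(-16) + 8 = ((1/2)*8)*(-16) + 8 = 4*(-16) + 8 = -64 + 8 = -56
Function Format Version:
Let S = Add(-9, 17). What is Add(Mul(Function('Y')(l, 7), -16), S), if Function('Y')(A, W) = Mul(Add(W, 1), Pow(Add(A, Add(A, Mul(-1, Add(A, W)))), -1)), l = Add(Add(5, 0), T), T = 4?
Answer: -56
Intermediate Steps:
S = 8
l = 9 (l = Add(Add(5, 0), 4) = Add(5, 4) = 9)
Function('Y')(A, W) = Mul(Pow(Add(A, Mul(-1, W)), -1), Add(1, W)) (Function('Y')(A, W) = Mul(Add(1, W), Pow(Add(A, Add(A, Add(Mul(-1, A), Mul(-1, W)))), -1)) = Mul(Add(1, W), Pow(Add(A, Mul(-1, W)), -1)) = Mul(Pow(Add(A, Mul(-1, W)), -1), Add(1, W)))
Add(Mul(Function('Y')(l, 7), -16), S) = Add(Mul(Mul(Pow(Add(9, Mul(-1, 7)), -1), Add(1, 7)), -16), 8) = Add(Mul(Mul(Pow(Add(9, -7), -1), 8), -16), 8) = Add(Mul(Mul(Pow(2, -1), 8), -16), 8) = Add(Mul(Mul(Rational(1, 2), 8), -16), 8) = Add(Mul(4, -16), 8) = Add(-64, 8) = -56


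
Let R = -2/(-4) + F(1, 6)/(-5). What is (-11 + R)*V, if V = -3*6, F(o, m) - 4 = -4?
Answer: 189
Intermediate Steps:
F(o, m) = 0 (F(o, m) = 4 - 4 = 0)
V = -18
R = 1/2 (R = -2/(-4) + 0/(-5) = -2*(-1/4) + 0*(-1/5) = 1/2 + 0 = 1/2 ≈ 0.50000)
(-11 + R)*V = (-11 + 1/2)*(-18) = -21/2*(-18) = 189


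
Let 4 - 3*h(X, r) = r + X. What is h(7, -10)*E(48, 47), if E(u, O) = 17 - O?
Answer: -70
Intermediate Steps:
h(X, r) = 4/3 - X/3 - r/3 (h(X, r) = 4/3 - (r + X)/3 = 4/3 - (X + r)/3 = 4/3 + (-X/3 - r/3) = 4/3 - X/3 - r/3)
h(7, -10)*E(48, 47) = (4/3 - 1/3*7 - 1/3*(-10))*(17 - 1*47) = (4/3 - 7/3 + 10/3)*(17 - 47) = (7/3)*(-30) = -70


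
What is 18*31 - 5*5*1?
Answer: 533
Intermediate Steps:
18*31 - 5*5*1 = 558 - 25*1 = 558 - 25 = 533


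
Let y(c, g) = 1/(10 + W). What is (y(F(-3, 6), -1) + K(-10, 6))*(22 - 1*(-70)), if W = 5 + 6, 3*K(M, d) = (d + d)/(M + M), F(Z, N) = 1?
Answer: -1472/105 ≈ -14.019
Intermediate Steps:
K(M, d) = d/(3*M) (K(M, d) = ((d + d)/(M + M))/3 = ((2*d)/((2*M)))/3 = ((2*d)*(1/(2*M)))/3 = (d/M)/3 = d/(3*M))
W = 11
y(c, g) = 1/21 (y(c, g) = 1/(10 + 11) = 1/21)
(y(F(-3, 6), -1) + K(-10, 6))*(22 - 1*(-70)) = (1/21 + (1/3)*6/(-10))*(22 - 1*(-70)) = (1/21 + (1/3)*6*(-1/10))*(22 + 70) = (1/21 - 1/5)*92 = -16/105*92 = -1472/105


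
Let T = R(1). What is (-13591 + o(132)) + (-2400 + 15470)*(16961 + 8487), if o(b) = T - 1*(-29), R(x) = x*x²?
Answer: 332591799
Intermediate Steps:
R(x) = x³
T = 1 (T = 1³ = 1)
o(b) = 30 (o(b) = 1 - 1*(-29) = 1 + 29 = 30)
(-13591 + o(132)) + (-2400 + 15470)*(16961 + 8487) = (-13591 + 30) + (-2400 + 15470)*(16961 + 8487) = -13561 + 13070*25448 = -13561 + 332605360 = 332591799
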